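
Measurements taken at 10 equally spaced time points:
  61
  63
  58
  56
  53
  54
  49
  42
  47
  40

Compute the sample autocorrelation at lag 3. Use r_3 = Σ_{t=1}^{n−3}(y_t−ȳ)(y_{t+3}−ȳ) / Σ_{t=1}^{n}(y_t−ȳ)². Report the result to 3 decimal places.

0.115

Mean ȳ = (61 + 63 + 58 + 56 + 53 + 54 + 49 + 42 + 47 + 40)/10 = 52.3000
Σ(y_t−ȳ)(y_{t+3}−ȳ) = (32.1900) + (7.4900) + (9.6900) + (-12.2100) + (-7.2100) + (-9.0100) + (40.5900) = 61.5300
Denominator Σ(y_t−ȳ)² = 536.1000
r_3 = 61.5300 / 536.1000 = 0.115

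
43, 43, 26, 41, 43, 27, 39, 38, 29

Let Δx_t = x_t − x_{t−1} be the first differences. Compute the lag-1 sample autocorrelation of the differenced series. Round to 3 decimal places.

First differences Δx: 0, -17, 15, 2, -16, 12, -1, -9
Mean of differences = -1.7500
Numerator Σ(Δx_t−Δx̄)(Δx_{t+1}−Δx̄) = -463.8125
Denominator Σ(Δx_t−Δx̄)² = 975.5000
r_1(Δx) = -463.8125 / 975.5000 = -0.475

-0.475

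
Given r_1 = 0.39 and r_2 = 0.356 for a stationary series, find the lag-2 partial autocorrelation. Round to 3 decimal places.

φ_{22} = (r_2 − r_1²) / (1 − r_1²)
r_1² = (0.39)² = 0.1521
Numerator = 0.356 − 0.1521 = 0.2039; denominator = 1 − 0.1521 = 0.8479
φ_{22} = 0.2039 / 0.8479 = 0.240

0.240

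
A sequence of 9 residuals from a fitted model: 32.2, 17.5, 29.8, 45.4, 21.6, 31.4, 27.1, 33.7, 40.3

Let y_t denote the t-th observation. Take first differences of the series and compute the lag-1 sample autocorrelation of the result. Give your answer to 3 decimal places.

-0.465

First differences Δy: -14.7, 12.3, 15.6, -23.8, 9.8, -4.3, 6.6, 6.6
Mean of differences = 1.0125
Numerator Σ(Δy_t−Δȳ)(Δy_{t+1}−Δȳ) = -637.8377
Denominator Σ(Δy_t−Δȳ)² = 1370.6288
r_1(Δy) = -637.8377 / 1370.6288 = -0.465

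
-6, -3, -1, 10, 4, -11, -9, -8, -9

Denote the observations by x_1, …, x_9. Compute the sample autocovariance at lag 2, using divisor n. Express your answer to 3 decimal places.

-6.395

Mean x̄ = (-6 − 3 − 1 + 10 + 4 − 11 − 9 − 8 − 9)/9 = -3.6667
Σ_{t=1}^{7}(x_t−x̄)(x_{t+2}−x̄) = -57.5556
γ_2 = -57.5556 / 9 = -6.395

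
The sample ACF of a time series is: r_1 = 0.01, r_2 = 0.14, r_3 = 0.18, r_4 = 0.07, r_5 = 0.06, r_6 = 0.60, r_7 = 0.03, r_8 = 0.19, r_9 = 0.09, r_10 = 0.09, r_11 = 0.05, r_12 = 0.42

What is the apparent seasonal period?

6

The largest autocorrelation is r_6 = 0.60, with a weaker echo at lag 12 (0.42); the remaining lags stay at or below 0.19.
The dominant spike at lag 6 indicates a seasonal period of 6.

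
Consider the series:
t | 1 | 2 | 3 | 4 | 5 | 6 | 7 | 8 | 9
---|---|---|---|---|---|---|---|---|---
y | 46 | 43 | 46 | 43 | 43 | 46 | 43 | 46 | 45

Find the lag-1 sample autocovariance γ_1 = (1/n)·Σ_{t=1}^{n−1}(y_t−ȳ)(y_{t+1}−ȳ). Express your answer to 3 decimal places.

Mean ȳ = (46 + 43 + 46 + 43 + 43 + 46 + 43 + 46 + 45)/9 = 44.5556
Σ_{t=1}^{8}(y_t−ȳ)(y_{t+1}−ȳ) = -10.4198
γ_1 = -10.4198 / 9 = -1.158

-1.158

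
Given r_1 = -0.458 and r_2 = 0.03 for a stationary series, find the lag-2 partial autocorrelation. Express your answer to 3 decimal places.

φ_{22} = (r_2 − r_1²) / (1 − r_1²)
r_1² = (-0.458)² = 0.209764
Numerator = 0.03 − 0.2098 = -0.1798; denominator = 1 − 0.2098 = 0.7902
φ_{22} = -0.1798 / 0.7902 = -0.227

-0.227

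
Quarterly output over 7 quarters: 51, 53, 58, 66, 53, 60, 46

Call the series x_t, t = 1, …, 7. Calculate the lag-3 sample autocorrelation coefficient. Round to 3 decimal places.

-0.491

Mean x̄ = (51 + 53 + 58 + 66 + 53 + 60 + 46)/7 = 55.2857
Numerator Σ_{t=1}^{4}(x_t−x̄)(x_{t+3}−x̄) = -127.3878
Denominator Σ(x_t−x̄)² = 259.4286
r_3 = -127.3878 / 259.4286 = -0.491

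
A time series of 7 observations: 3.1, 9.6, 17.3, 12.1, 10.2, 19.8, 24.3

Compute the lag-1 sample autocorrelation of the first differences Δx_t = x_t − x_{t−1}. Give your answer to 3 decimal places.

-0.022

First differences Δx: 6.5, 7.7, -5.2, -1.9, 9.6, 4.5
Mean of differences = 3.5333
Numerator Σ(Δx_t−Δx̄)(Δx_{t+1}−Δx̄) = -3.6744
Denominator Σ(Δx_t−Δx̄)² = 169.6933
r_1(Δx) = -3.6744 / 169.6933 = -0.022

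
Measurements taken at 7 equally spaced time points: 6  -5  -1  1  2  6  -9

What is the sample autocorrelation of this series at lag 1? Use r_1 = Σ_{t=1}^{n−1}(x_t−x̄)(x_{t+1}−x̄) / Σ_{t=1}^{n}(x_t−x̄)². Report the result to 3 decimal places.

-0.359

Mean x̄ = (6 − 5 − 1 + 1 + 2 + 6 − 9)/7 = 0.0000
Deviations from mean: 6.0000, -5.0000, -1.0000, 1.0000, 2.0000, 6.0000, -9.0000
Numerator Σ_{t=1}^{6}(x_t−x̄)(x_{t+1}−x̄) = -66.0000
Denominator Σ(x_t−x̄)² = 184.0000
r_1 = -66.0000 / 184.0000 = -0.359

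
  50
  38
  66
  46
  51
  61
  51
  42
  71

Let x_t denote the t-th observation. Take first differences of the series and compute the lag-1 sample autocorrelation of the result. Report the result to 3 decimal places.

First differences Δx: -12, 28, -20, 5, 10, -10, -9, 29
Mean of differences = 2.6250
Numerator Σ(Δx_t−Δx̄)(Δx_{t+1}−Δx̄) = -1234.3906
Denominator Σ(Δx_t−Δx̄)² = 2419.8750
r_1(Δx) = -1234.3906 / 2419.8750 = -0.510

-0.510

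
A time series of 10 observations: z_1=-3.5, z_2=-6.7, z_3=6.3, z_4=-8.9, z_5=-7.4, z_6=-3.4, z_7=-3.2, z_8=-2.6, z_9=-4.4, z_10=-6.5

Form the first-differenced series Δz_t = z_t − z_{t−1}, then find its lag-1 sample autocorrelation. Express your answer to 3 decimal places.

-0.578

First differences Δz: -3.2, 13.0, -15.2, 1.5, 4.0, 0.2, 0.6, -1.8, -2.1
Mean of differences = -0.3333
Numerator Σ(Δz_t−Δz̄)(Δz_{t+1}−Δz̄) = -251.7244
Denominator Σ(Δz_t−Δz̄)² = 435.5800
r_1(Δz) = -251.7244 / 435.5800 = -0.578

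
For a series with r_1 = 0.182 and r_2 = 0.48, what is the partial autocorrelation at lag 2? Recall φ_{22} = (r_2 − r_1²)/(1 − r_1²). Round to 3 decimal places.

φ_{22} = (r_2 − r_1²) / (1 − r_1²)
r_1² = (0.182)² = 0.033124
Numerator = 0.48 − 0.0331 = 0.4469; denominator = 1 − 0.0331 = 0.9669
φ_{22} = 0.4469 / 0.9669 = 0.462

0.462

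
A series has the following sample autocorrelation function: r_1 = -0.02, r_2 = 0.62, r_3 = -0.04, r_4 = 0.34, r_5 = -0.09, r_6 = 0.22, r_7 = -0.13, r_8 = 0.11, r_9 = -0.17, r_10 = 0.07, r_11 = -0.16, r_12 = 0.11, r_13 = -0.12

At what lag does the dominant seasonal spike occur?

2

The largest autocorrelation is r_2 = 0.62, with weaker echoes at lags 4 (0.34) and 6 (0.22); the remaining lags stay at or below 0.11.
The dominant spike at lag 2 indicates a seasonal period of 2.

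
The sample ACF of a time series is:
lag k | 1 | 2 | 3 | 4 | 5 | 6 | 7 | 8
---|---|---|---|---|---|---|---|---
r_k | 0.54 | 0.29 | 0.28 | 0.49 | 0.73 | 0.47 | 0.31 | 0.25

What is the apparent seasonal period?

5

The largest autocorrelation is r_5 = 0.73; the remaining lags stay at or below 0.54. The elevated value at lag 1 (0.54), dropping to 0.29 at lag 2, reflects decaying short-term dependence rather than seasonality.
The dominant spike at lag 5 indicates a seasonal period of 5.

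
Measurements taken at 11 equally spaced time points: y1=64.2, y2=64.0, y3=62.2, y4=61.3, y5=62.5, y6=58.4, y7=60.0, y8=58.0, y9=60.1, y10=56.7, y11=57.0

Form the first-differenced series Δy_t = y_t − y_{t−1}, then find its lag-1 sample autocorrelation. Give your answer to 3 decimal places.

-0.802

First differences Δy: -0.2, -1.8, -0.9, 1.2, -4.1, 1.6, -2.0, 2.1, -3.4, 0.3
Mean of differences = -0.7200
Numerator Σ(Δy_t−Δȳ)(Δy_{t+1}−Δȳ) = -31.9144
Denominator Σ(Δy_t−Δȳ)² = 39.7760
r_1(Δy) = -31.9144 / 39.7760 = -0.802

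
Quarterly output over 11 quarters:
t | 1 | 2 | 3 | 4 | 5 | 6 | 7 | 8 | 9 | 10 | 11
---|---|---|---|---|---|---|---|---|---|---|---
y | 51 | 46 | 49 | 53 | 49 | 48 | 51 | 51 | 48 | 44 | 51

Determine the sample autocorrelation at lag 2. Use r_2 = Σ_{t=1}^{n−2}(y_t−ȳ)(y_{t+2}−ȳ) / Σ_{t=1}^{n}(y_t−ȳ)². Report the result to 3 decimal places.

-0.490

Mean ȳ = (51 + 46 + 49 + 53 + 49 + 48 + 51 + 51 + 48 + 44 + 51)/11 = 49.1818
Numerator Σ_{t=1}^{9}(y_t−ȳ)(y_{t+2}−ȳ) = -33.1570
Denominator Σ(y_t−ȳ)² = 67.6364
r_2 = -33.1570 / 67.6364 = -0.490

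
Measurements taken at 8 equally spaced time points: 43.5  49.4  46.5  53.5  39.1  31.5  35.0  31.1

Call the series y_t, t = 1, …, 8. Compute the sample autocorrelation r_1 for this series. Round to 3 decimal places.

0.499

Mean ȳ = (43.5 + 49.4 + 46.5 + 53.5 + 39.1 + 31.5 + 35.0 + 31.1)/8 = 41.2000
Numerator Σ_{t=1}^{7}(y_t−ȳ)(y_{t+1}−ȳ) = 244.8100
Denominator Σ(y_t−ȳ)² = 490.8600
r_1 = 244.8100 / 490.8600 = 0.499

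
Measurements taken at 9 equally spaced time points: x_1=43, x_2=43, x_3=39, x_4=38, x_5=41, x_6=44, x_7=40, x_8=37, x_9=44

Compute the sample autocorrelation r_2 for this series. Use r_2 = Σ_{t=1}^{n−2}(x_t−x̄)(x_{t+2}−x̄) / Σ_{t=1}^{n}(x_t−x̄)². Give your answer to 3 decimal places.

-0.607

Mean x̄ = (43 + 43 + 39 + 38 + 41 + 44 + 40 + 37 + 44)/9 = 41.0000
Σ(x_t−x̄)(x_{t+2}−x̄) = (-4.0000) + (-6.0000) + (0.0000) + (-9.0000) + (0.0000) + (-12.0000) + (-3.0000) = -34.0000
Denominator Σ(x_t−x̄)² = 56.0000
r_2 = -34.0000 / 56.0000 = -0.607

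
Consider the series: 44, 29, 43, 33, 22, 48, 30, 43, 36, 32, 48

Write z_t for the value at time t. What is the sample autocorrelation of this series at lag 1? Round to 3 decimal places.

-0.547

Mean z̄ = (44 + 29 + 43 + 33 + 22 + 48 + 30 + 43 + 36 + 32 + 48)/11 = 37.0909
Numerator Σ_{t=1}^{10}(z_t−z̄)(z_{t+1}−z̄) = -406.4628
Denominator Σ(z_t−z̄)² = 742.9091
r_1 = -406.4628 / 742.9091 = -0.547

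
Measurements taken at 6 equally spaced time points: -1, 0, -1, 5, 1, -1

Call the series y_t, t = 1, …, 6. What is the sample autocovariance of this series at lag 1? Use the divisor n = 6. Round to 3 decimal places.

-0.625

Mean ȳ = (-1 + 0 − 1 + 5 + 1 − 1)/6 = 0.5000
Σ_{t=1}^{5}(y_t−ȳ)(y_{t+1}−ȳ) = -3.7500
γ_1 = -3.7500 / 6 = -0.625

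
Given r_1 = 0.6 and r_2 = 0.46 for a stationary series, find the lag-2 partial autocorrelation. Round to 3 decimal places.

φ_{22} = (r_2 − r_1²) / (1 − r_1²)
r_1² = (0.6)² = 0.36
Numerator = 0.46 − 0.3600 = 0.1000; denominator = 1 − 0.3600 = 0.6400
φ_{22} = 0.1000 / 0.6400 = 0.156

0.156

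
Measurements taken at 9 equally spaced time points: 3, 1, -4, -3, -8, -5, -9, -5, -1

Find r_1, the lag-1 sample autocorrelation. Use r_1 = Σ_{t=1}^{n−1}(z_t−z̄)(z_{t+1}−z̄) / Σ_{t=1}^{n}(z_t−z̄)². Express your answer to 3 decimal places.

Mean z̄ = (3 + 1 − 4 − 3 − 8 − 5 − 9 − 5 − 1)/9 = -3.4444
Numerator Σ_{t=1}^{8}(z_t−z̄)(z_{t+1}−z̄) = 44.4691
Denominator Σ(z_t−z̄)² = 124.2222
r_1 = 44.4691 / 124.2222 = 0.358

0.358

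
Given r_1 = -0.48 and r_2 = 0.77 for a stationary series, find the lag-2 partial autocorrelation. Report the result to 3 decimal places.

φ_{22} = (r_2 − r_1²) / (1 − r_1²)
r_1² = (-0.48)² = 0.2304
Numerator = 0.77 − 0.2304 = 0.5396; denominator = 1 − 0.2304 = 0.7696
φ_{22} = 0.5396 / 0.7696 = 0.701

0.701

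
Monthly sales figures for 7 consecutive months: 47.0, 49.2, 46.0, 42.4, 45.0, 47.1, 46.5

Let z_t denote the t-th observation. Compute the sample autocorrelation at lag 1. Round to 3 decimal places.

0.237

Mean z̄ = (47.0 + 49.2 + 46.0 + 42.4 + 45.0 + 47.1 + 46.5)/7 = 46.1714
Deviations from mean: 0.8286, 3.0286, -0.1714, -3.7714, -1.1714, 0.9286, 0.3286
Numerator Σ_{t=1}^{6}(z_t−z̄)(z_{t+1}−z̄) = 6.2720
Denominator Σ(z_t−z̄)² = 26.4543
r_1 = 6.2720 / 26.4543 = 0.237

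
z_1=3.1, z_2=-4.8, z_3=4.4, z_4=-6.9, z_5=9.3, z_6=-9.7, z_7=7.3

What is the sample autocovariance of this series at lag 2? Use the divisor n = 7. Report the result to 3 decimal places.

31.369

Mean z̄ = (3.1 − 4.8 + 4.4 − 6.9 + 9.3 − 9.7 + 7.3)/7 = 0.3857
Σ_{t=1}^{5}(z_t−z̄)(z_{t+2}−z̄) = 219.5796
γ_2 = 219.5796 / 7 = 31.369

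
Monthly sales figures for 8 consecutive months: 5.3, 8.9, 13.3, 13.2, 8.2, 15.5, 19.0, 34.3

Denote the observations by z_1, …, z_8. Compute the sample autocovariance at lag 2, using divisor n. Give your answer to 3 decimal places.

2.200

Mean z̄ = (5.3 + 8.9 + 13.3 + 13.2 + 8.2 + 15.5 + 19.0 + 34.3)/8 = 14.7125
Σ_{t=1}^{6}(z_t−z̄)(z_{t+2}−z̄) = 17.5972
γ_2 = 17.5972 / 8 = 2.200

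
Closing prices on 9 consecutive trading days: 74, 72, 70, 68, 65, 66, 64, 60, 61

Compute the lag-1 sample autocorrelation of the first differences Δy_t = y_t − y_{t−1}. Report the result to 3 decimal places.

First differences Δy: -2, -2, -2, -3, 1, -2, -4, 1
Mean of differences = -1.6250
Numerator Σ(Δy_t−Δȳ)(Δy_{t+1}−Δȳ) = -9.1406
Denominator Σ(Δy_t−Δȳ)² = 21.8750
r_1(Δy) = -9.1406 / 21.8750 = -0.418

-0.418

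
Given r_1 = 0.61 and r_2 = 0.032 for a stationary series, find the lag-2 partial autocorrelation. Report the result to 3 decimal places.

φ_{22} = (r_2 − r_1²) / (1 − r_1²)
r_1² = (0.61)² = 0.3721
Numerator = 0.032 − 0.3721 = -0.3401; denominator = 1 − 0.3721 = 0.6279
φ_{22} = -0.3401 / 0.6279 = -0.542

-0.542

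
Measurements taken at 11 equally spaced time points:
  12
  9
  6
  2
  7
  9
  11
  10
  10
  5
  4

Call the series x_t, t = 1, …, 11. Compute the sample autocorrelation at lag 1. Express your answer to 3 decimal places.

Mean x̄ = (12 + 9 + 6 + 2 + 7 + 9 + 11 + 10 + 10 + 5 + 4)/11 = 7.7273
Numerator Σ_{t=1}^{10}(x_t−x̄)(x_{t+1}−x̄) = 37.1074
Denominator Σ(x_t−x̄)² = 100.1818
r_1 = 37.1074 / 100.1818 = 0.370

0.370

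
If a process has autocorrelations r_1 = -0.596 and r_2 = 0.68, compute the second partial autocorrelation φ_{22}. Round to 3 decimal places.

φ_{22} = (r_2 − r_1²) / (1 − r_1²)
r_1² = (-0.596)² = 0.355216
Numerator = 0.68 − 0.3552 = 0.3248; denominator = 1 − 0.3552 = 0.6448
φ_{22} = 0.3248 / 0.6448 = 0.504

0.504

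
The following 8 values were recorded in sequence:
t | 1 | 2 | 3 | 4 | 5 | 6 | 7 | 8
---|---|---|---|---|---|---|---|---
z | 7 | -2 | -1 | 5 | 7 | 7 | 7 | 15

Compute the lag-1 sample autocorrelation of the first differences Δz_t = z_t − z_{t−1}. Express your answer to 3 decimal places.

-0.015

First differences Δz: -9, 1, 6, 2, 0, 0, 8
Mean of differences = 1.1429
Numerator Σ(Δz_t−Δz̄)(Δz_{t+1}−Δz̄) = -2.5918
Denominator Σ(Δz_t−Δz̄)² = 176.8571
r_1(Δz) = -2.5918 / 176.8571 = -0.015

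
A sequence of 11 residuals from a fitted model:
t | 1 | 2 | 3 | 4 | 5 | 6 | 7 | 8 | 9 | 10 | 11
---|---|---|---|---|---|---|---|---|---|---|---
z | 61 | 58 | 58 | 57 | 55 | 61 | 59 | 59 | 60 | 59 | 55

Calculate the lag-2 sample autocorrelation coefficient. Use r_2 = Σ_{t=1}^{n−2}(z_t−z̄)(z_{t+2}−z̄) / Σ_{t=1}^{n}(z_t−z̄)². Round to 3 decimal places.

-0.173

Mean z̄ = (61 + 58 + 58 + 57 + 55 + 61 + 59 + 59 + 60 + 59 + 55)/11 = 58.3636
Numerator Σ_{t=1}^{9}(z_t−z̄)(z_{t+2}−z̄) = -7.3554
Denominator Σ(z_t−z̄)² = 42.5455
r_2 = -7.3554 / 42.5455 = -0.173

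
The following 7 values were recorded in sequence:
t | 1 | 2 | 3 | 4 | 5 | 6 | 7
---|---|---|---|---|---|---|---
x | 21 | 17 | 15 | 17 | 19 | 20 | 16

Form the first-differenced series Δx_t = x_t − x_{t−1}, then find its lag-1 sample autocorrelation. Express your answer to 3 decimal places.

First differences Δx: -4, -2, 2, 2, 1, -4
Mean of differences = -0.8333
Numerator Σ(Δx_t−Δx̄)(Δx_{t+1}−Δx̄) = 7.8056
Denominator Σ(Δx_t−Δx̄)² = 40.8333
r_1(Δx) = 7.8056 / 40.8333 = 0.191

0.191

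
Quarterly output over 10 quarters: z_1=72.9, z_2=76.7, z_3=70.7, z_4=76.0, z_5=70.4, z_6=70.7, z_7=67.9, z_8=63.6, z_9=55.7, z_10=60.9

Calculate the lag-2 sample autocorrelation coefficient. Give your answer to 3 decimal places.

Mean z̄ = (72.9 + 76.7 + 70.7 + 76.0 + 70.4 + 70.7 + 67.9 + 63.6 + 55.7 + 60.9)/10 = 68.5500
Numerator Σ_{t=1}^{8}(z_t−z̄)(z_{t+2}−z̄) = 124.4400
Denominator Σ(z_t−z̄)² = 402.0850
r_2 = 124.4400 / 402.0850 = 0.309

0.309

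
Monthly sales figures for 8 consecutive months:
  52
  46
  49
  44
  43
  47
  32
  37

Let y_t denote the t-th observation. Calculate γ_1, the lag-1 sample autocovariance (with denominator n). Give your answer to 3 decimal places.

Mean ȳ = (52 + 46 + 49 + 44 + 43 + 47 + 32 + 37)/8 = 43.7500
Σ_{t=1}^{7}(y_t−ȳ)(y_{t+1}−ȳ) = 70.1875
γ_1 = 70.1875 / 8 = 8.773

8.773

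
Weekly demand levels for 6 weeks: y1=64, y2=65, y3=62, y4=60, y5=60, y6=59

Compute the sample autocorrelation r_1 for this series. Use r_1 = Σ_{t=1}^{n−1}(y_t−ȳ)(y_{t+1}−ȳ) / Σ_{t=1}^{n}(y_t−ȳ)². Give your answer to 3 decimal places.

0.530

Mean ȳ = (64 + 65 + 62 + 60 + 60 + 59)/6 = 61.6667
Deviations from mean: 2.3333, 3.3333, 0.3333, -1.6667, -1.6667, -2.6667
Σ(y_t−ȳ)(y_{t+1}−ȳ) = (7.7778) + (1.1111) + (-0.5556) + (2.7778) + (4.4444) = 15.5556
Denominator Σ(y_t−ȳ)² = 29.3333
r_1 = 15.5556 / 29.3333 = 0.530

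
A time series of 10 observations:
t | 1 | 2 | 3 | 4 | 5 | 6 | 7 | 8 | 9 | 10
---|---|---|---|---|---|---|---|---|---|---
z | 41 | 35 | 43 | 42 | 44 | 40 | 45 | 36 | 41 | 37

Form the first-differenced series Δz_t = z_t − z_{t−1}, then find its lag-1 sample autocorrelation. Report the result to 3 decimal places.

-0.727

First differences Δz: -6, 8, -1, 2, -4, 5, -9, 5, -4
Mean of differences = -0.4444
Numerator Σ(Δz_t−Δz̄)(Δz_{t+1}−Δz̄) = -193.5309
Denominator Σ(Δz_t−Δz̄)² = 266.2222
r_1(Δz) = -193.5309 / 266.2222 = -0.727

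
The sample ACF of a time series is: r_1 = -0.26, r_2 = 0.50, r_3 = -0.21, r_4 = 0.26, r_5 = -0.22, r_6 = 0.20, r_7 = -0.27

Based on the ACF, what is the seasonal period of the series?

2

The largest autocorrelation is r_2 = 0.50, with weaker echoes at lags 4 (0.26) and 6 (0.20); the remaining lags stay at or below -0.21.
The dominant spike at lag 2 indicates a seasonal period of 2.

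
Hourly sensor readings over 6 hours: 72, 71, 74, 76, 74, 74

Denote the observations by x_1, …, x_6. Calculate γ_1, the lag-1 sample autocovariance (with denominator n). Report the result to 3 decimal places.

0.875

Mean x̄ = (72 + 71 + 74 + 76 + 74 + 74)/6 = 73.5000
Σ_{t=1}^{5}(x_t−x̄)(x_{t+1}−x̄) = 5.2500
γ_1 = 5.2500 / 6 = 0.875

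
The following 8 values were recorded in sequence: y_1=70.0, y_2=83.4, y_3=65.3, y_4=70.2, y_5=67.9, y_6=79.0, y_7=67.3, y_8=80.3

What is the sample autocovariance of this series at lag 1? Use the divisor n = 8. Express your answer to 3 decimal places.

Mean ȳ = (70.0 + 83.4 + 65.3 + 70.2 + 67.9 + 79.0 + 67.3 + 80.3)/8 = 72.9250
Deviations: -2.9250, 10.4750, -7.6250, -2.7250, -5.0250, 6.0750, -5.6250, 7.3750
Σ_{t=1}^{7}(y_t−ȳ)(y_{t+1}−ȳ) = -182.2231
γ_1 = -182.2231 / 8 = -22.778

-22.778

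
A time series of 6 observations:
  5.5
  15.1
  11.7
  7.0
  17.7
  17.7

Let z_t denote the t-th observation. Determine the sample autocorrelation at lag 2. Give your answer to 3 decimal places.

Mean z̄ = (5.5 + 15.1 + 11.7 + 7.0 + 17.7 + 17.7)/6 = 12.4500
Deviations from mean: -6.9500, 2.6500, -0.7500, -5.4500, 5.2500, 5.2500
Numerator Σ_{t=1}^{4}(z_t−z̄)(z_{t+2}−z̄) = -41.7800
Denominator Σ(z_t−z̄)² = 140.7150
r_2 = -41.7800 / 140.7150 = -0.297

-0.297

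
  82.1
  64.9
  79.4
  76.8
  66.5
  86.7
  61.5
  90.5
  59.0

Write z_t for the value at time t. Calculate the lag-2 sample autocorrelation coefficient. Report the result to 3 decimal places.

0.477

Mean z̄ = (82.1 + 64.9 + 79.4 + 76.8 + 66.5 + 86.7 + 61.5 + 90.5 + 59.0)/9 = 74.1556
Numerator Σ_{t=1}^{7}(z_t−z̄)(z_{t+2}−z̄) = 503.9316
Denominator Σ(z_t−z̄)² = 1056.2422
r_2 = 503.9316 / 1056.2422 = 0.477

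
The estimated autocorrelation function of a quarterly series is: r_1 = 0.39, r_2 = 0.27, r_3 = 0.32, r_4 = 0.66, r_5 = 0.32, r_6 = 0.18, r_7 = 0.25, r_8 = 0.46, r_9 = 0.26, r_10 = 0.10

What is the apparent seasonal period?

The largest autocorrelation is r_4 = 0.66, with a weaker echo at lag 8 (0.46); the remaining lags stay at or below 0.39. The elevated value at lag 1 (0.39), dropping to 0.27 at lag 2, reflects decaying short-term dependence rather than seasonality.
The dominant spike at lag 4 indicates a seasonal period of 4.

4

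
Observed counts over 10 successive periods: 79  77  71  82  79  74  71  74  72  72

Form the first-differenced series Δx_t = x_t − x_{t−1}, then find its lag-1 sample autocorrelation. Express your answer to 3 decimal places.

First differences Δx: -2, -6, 11, -3, -5, -3, 3, -2, 0
Mean of differences = -0.7778
Numerator Σ(Δx_t−Δx̄)(Δx_{t+1}−Δx̄) = -76.4938
Denominator Σ(Δx_t−Δx̄)² = 211.5556
r_1(Δx) = -76.4938 / 211.5556 = -0.362

-0.362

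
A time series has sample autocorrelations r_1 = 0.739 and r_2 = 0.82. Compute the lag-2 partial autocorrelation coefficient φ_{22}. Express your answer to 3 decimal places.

0.603

φ_{22} = (r_2 − r_1²) / (1 − r_1²)
r_1² = (0.739)² = 0.546121
Numerator = 0.82 − 0.5461 = 0.2739; denominator = 1 − 0.5461 = 0.4539
φ_{22} = 0.2739 / 0.4539 = 0.603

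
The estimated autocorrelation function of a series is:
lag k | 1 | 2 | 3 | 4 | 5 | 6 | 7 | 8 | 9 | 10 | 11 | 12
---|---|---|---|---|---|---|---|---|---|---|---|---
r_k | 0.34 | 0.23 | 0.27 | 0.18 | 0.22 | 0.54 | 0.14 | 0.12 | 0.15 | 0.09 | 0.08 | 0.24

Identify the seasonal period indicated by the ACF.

6

The largest autocorrelation is r_6 = 0.54; the remaining lags stay at or below 0.34. The elevated value at lag 1 (0.34), dropping to 0.23 at lag 2, reflects decaying short-term dependence rather than seasonality.
The dominant spike at lag 6 indicates a seasonal period of 6.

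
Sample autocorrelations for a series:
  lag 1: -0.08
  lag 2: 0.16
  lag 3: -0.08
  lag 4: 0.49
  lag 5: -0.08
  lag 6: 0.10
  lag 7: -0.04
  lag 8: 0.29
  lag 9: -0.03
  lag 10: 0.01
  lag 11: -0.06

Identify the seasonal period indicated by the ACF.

The largest autocorrelation is r_4 = 0.49, with a weaker echo at lag 8 (0.29); the remaining lags stay at or below 0.16.
The dominant spike at lag 4 indicates a seasonal period of 4.

4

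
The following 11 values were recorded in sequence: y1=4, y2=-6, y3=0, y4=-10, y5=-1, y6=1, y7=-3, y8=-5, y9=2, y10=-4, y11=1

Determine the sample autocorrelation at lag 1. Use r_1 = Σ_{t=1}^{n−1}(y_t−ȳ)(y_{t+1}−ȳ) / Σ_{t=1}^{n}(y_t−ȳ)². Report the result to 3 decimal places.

-0.463

Mean ȳ = (4 − 6 + 0 − 10 − 1 + 1 − 3 − 5 + 2 − 4 + 1)/11 = -1.9091
Numerator Σ_{t=1}^{10}(y_t−ȳ)(y_{t+1}−ȳ) = -78.2810
Denominator Σ(y_t−ȳ)² = 168.9091
r_1 = -78.2810 / 168.9091 = -0.463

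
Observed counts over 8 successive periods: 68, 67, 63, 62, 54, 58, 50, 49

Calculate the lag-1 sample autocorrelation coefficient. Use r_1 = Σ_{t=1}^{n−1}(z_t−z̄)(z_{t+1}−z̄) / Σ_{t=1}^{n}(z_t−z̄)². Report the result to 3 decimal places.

Mean z̄ = (68 + 67 + 63 + 62 + 54 + 58 + 50 + 49)/8 = 58.8750
Deviations from mean: 9.1250, 8.1250, 4.1250, 3.1250, -4.8750, -0.8750, -8.8750, -9.8750
Σ(z_t−z̄)(z_{t+1}−z̄) = (74.1406) + (33.5156) + (12.8906) + (-15.2344) + (4.2656) + (7.7656) + (87.6406) = 204.9844
Denominator Σ(z_t−z̄)² = 376.8750
r_1 = 204.9844 / 376.8750 = 0.544

0.544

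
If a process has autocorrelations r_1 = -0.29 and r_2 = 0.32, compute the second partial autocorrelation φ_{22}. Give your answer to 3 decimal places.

0.258

φ_{22} = (r_2 − r_1²) / (1 − r_1²)
r_1² = (-0.29)² = 0.0841
Numerator = 0.32 − 0.0841 = 0.2359; denominator = 1 − 0.0841 = 0.9159
φ_{22} = 0.2359 / 0.9159 = 0.258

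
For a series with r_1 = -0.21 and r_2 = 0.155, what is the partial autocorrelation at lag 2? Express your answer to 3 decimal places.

0.116

φ_{22} = (r_2 − r_1²) / (1 − r_1²)
r_1² = (-0.21)² = 0.0441
Numerator = 0.155 − 0.0441 = 0.1109; denominator = 1 − 0.0441 = 0.9559
φ_{22} = 0.1109 / 0.9559 = 0.116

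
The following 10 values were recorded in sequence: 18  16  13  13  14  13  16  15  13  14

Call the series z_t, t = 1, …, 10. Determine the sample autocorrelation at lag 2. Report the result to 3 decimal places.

Mean z̄ = (18 + 16 + 13 + 13 + 14 + 13 + 16 + 15 + 13 + 14)/10 = 14.5000
Numerator Σ_{t=1}^{8}(z_t−z̄)(z_{t+2}−z̄) = -8.5000
Denominator Σ(z_t−z̄)² = 26.5000
r_2 = -8.5000 / 26.5000 = -0.321

-0.321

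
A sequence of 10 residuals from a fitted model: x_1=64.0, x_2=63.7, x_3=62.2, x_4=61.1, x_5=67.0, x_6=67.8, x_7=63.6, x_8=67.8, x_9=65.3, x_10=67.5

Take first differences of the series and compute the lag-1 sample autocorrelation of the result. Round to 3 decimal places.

First differences Δx: -0.3, -1.5, -1.1, 5.9, 0.8, -4.2, 4.2, -2.5, 2.2
Mean of differences = 0.3889
Numerator Σ(Δx_t−Δx̄)(Δx_{t+1}−Δx̄) = -37.4435
Denominator Σ(Δx_t−Δx̄)² = 84.0089
r_1(Δx) = -37.4435 / 84.0089 = -0.446

-0.446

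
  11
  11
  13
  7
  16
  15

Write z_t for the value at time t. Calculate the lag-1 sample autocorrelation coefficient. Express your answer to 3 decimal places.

-0.243

Mean z̄ = (11 + 11 + 13 + 7 + 16 + 15)/6 = 12.1667
Deviations from mean: -1.1667, -1.1667, 0.8333, -5.1667, 3.8333, 2.8333
Σ(z_t−z̄)(z_{t+1}−z̄) = (1.3611) + (-0.9722) + (-4.3056) + (-19.8056) + (10.8611) = -12.8611
Denominator Σ(z_t−z̄)² = 52.8333
r_1 = -12.8611 / 52.8333 = -0.243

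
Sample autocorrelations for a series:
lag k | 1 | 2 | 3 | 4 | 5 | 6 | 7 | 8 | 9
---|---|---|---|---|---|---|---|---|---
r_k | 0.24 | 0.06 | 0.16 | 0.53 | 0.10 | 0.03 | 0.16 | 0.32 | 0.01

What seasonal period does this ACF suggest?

The largest autocorrelation is r_4 = 0.53, with a weaker echo at lag 8 (0.32); the remaining lags stay at or below 0.24. The elevated value at lag 1 (0.24), dropping to 0.06 at lag 2, reflects decaying short-term dependence rather than seasonality.
The dominant spike at lag 4 indicates a seasonal period of 4.

4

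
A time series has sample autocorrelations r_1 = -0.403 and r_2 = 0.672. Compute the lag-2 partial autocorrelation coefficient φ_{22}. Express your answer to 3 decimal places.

φ_{22} = (r_2 − r_1²) / (1 − r_1²)
r_1² = (-0.403)² = 0.162409
Numerator = 0.672 − 0.1624 = 0.5096; denominator = 1 − 0.1624 = 0.8376
φ_{22} = 0.5096 / 0.8376 = 0.608

0.608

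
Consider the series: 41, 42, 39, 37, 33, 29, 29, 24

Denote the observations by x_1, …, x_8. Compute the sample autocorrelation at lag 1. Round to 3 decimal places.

Mean x̄ = (41 + 42 + 39 + 37 + 33 + 29 + 29 + 24)/8 = 34.2500
Deviations from mean: 6.7500, 7.7500, 4.7500, 2.7500, -1.2500, -5.2500, -5.2500, -10.2500
Σ(x_t−x̄)(x_{t+1}−x̄) = (52.3125) + (36.8125) + (13.0625) + (-3.4375) + (6.5625) + (27.5625) + (53.8125) = 186.6875
Denominator Σ(x_t−x̄)² = 297.5000
r_1 = 186.6875 / 297.5000 = 0.628

0.628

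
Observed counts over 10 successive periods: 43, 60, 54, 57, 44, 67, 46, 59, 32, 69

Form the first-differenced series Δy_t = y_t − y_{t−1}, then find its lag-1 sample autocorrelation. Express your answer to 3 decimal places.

First differences Δy: 17, -6, 3, -13, 23, -21, 13, -27, 37
Mean of differences = 2.8889
Numerator Σ(Δy_t−Δȳ)(Δy_{t+1}−Δȳ) = -2491.4568
Denominator Σ(Δy_t−Δȳ)² = 3664.8889
r_1(Δy) = -2491.4568 / 3664.8889 = -0.680

-0.680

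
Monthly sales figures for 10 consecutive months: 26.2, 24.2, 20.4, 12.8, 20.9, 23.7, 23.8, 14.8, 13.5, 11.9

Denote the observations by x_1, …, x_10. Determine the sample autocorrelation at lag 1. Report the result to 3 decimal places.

Mean x̄ = (26.2 + 24.2 + 20.4 + 12.8 + 20.9 + 23.7 + 23.8 + 14.8 + 13.5 + 11.9)/10 = 19.2200
Numerator Σ_{t=1}^{9}(x_t−x̄)(x_{t+1}−x̄) = 97.2296
Denominator Σ(x_t−x̄)² = 265.8360
r_1 = 97.2296 / 265.8360 = 0.366

0.366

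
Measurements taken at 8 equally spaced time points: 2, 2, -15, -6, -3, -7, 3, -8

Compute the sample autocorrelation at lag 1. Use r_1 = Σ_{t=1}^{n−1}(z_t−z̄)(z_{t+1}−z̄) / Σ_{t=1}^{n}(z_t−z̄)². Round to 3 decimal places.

Mean z̄ = (2 + 2 − 15 − 6 − 3 − 7 + 3 − 8)/8 = -4.0000
Numerator Σ_{t=1}^{7}(z_t−z̄)(z_{t+1}−z̄) = -62.0000
Denominator Σ(z_t−z̄)² = 272.0000
r_1 = -62.0000 / 272.0000 = -0.228

-0.228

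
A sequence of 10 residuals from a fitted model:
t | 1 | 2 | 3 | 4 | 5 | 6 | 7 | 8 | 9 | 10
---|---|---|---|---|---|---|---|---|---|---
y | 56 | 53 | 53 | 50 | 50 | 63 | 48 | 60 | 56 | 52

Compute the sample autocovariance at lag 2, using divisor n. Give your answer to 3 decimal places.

Mean ȳ = (56 + 53 + 53 + 50 + 50 + 63 + 48 + 60 + 56 + 52)/10 = 54.1000
Σ_{t=1}^{8}(y_t−ȳ)(y_{t+2}−ȳ) = 23.9800
γ_2 = 23.9800 / 10 = 2.398

2.398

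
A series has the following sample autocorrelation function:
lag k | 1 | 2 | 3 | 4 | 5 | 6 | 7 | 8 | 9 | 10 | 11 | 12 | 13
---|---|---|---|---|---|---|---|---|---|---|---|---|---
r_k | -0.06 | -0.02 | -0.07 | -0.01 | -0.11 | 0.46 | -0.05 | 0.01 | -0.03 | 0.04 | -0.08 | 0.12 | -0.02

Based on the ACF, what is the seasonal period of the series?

6

The largest autocorrelation is r_6 = 0.46; the remaining lags stay at or below 0.12.
The dominant spike at lag 6 indicates a seasonal period of 6.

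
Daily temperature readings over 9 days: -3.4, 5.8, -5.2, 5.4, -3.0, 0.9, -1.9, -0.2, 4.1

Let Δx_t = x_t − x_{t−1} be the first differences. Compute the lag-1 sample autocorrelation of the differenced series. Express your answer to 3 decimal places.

-0.806

First differences Δx: 9.2, -11.0, 10.6, -8.4, 3.9, -2.8, 1.7, 4.3
Mean of differences = 0.9375
Numerator Σ(Δx_t−Δx̄)(Δx_{t+1}−Δx̄) = -343.2239
Denominator Σ(Δx_t−Δx̄)² = 425.9588
r_1(Δx) = -343.2239 / 425.9588 = -0.806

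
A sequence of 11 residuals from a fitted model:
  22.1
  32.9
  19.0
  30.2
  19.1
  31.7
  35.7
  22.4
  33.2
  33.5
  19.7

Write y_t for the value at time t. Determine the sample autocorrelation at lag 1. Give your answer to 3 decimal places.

Mean ȳ = (22.1 + 32.9 + 19.0 + 30.2 + 19.1 + 31.7 + 35.7 + 22.4 + 33.2 + 33.5 + 19.7)/11 = 27.2273
Numerator Σ_{t=1}^{10}(y_t−ȳ)(y_{t+1}−ȳ) = -202.3126
Denominator Σ(y_t−ȳ)² = 447.8218
r_1 = -202.3126 / 447.8218 = -0.452

-0.452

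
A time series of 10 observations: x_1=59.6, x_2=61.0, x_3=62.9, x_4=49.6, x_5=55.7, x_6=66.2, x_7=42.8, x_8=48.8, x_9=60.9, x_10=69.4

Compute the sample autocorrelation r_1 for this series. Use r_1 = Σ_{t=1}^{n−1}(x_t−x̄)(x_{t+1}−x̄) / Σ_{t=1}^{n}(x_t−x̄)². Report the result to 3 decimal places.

-0.007

Mean x̄ = (59.6 + 61.0 + 62.9 + 49.6 + 55.7 + 66.2 + 42.8 + 48.8 + 60.9 + 69.4)/10 = 57.6900
Numerator Σ_{t=1}^{9}(x_t−x̄)(x_{t+1}−x̄) = -4.7071
Denominator Σ(x_t−x̄)² = 631.7490
r_1 = -4.7071 / 631.7490 = -0.007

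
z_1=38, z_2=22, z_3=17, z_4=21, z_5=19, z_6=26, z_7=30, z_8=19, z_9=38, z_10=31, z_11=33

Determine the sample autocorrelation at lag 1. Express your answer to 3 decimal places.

0.099

Mean z̄ = (38 + 22 + 17 + 21 + 19 + 26 + 30 + 19 + 38 + 31 + 33)/11 = 26.7273
Numerator Σ_{t=1}^{10}(z_t−z̄)(z_{t+1}−z̄) = 58.4711
Denominator Σ(z_t−z̄)² = 592.1818
r_1 = 58.4711 / 592.1818 = 0.099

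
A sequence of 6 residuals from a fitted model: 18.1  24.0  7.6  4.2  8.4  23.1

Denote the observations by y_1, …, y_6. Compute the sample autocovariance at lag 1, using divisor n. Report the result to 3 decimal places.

Mean ȳ = (18.1 + 24.0 + 7.6 + 4.2 + 8.4 + 23.1)/6 = 14.2333
Deviations: 3.8667, 9.7667, -6.6333, -10.0333, -5.8333, 8.8667
Σ_{t=1}^{5}(y_t−ȳ)(y_{t+1}−ȳ) = 46.3389
γ_1 = 46.3389 / 6 = 7.723

7.723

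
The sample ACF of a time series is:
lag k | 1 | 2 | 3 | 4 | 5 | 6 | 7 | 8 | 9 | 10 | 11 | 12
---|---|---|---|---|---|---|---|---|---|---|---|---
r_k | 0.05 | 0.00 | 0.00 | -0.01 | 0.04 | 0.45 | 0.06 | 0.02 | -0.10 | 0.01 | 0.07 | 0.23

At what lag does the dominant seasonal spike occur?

6

The largest autocorrelation is r_6 = 0.45, with a weaker echo at lag 12 (0.23); the remaining lags stay at or below 0.07.
The dominant spike at lag 6 indicates a seasonal period of 6.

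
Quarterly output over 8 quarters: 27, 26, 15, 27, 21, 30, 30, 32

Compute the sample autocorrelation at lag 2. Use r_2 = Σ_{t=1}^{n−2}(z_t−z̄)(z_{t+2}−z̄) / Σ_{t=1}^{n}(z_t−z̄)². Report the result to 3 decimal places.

0.241

Mean z̄ = (27 + 26 + 15 + 27 + 21 + 30 + 30 + 32)/8 = 26.0000
Σ(z_t−z̄)(z_{t+2}−z̄) = (-11.0000) + (0.0000) + (55.0000) + (4.0000) + (-20.0000) + (24.0000) = 52.0000
Denominator Σ(z_t−z̄)² = 216.0000
r_2 = 52.0000 / 216.0000 = 0.241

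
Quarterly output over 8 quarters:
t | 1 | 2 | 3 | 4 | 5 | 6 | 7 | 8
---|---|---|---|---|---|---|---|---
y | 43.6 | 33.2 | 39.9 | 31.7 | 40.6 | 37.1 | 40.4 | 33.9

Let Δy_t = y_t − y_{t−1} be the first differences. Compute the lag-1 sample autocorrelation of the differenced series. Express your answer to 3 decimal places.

First differences Δy: -10.4, 6.7, -8.2, 8.9, -3.5, 3.3, -6.5
Mean of differences = -1.3857
Numerator Σ(Δy_t−Δȳ)(Δy_{t+1}−Δȳ) = -253.6931
Denominator Σ(Δy_t−Δȳ)² = 351.4486
r_1(Δy) = -253.6931 / 351.4486 = -0.722

-0.722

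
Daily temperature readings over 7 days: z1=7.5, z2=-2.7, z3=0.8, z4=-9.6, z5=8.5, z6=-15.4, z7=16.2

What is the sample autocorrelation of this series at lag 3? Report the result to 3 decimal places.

Mean z̄ = (7.5 − 2.7 + 0.8 − 9.6 + 8.5 − 15.4 + 16.2)/7 = 0.7571
Σ(z_t−z̄)(z_{t+3}−z̄) = (-69.8367) + (-26.7682) + (-0.6924) + (-159.9439) = -257.2412
Denominator Σ(z_t−z̄)² = 724.1771
r_3 = -257.2412 / 724.1771 = -0.355

-0.355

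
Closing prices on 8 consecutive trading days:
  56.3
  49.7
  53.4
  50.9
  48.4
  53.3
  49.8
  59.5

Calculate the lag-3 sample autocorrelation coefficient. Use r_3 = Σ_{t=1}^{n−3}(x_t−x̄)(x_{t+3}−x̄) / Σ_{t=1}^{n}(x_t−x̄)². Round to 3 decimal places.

-0.176

Mean x̄ = (56.3 + 49.7 + 53.4 + 50.9 + 48.4 + 53.3 + 49.8 + 59.5)/8 = 52.6625
Deviations from mean: 3.6375, -2.9625, 0.7375, -1.7625, -4.2625, 0.6375, -2.8625, 6.8375
Σ(x_t−x̄)(x_{t+3}−x̄) = (-6.4111) + (12.6277) + (0.4702) + (5.0452) + (-29.1448) = -17.4130
Denominator Σ(x_t−x̄)² = 99.1788
r_3 = -17.4130 / 99.1788 = -0.176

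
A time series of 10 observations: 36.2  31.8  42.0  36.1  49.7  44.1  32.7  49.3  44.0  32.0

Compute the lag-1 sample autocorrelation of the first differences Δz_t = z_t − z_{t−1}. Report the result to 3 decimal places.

-0.427

First differences Δz: -4.4, 10.2, -5.9, 13.6, -5.6, -11.4, 16.6, -5.3, -12.0
Mean of differences = -0.4667
Numerator Σ(Δz_t−Δz̄)(Δz_{t+1}−Δz̄) = -405.7644
Denominator Σ(Δz_t−Δz̄)² = 950.1800
r_1(Δz) = -405.7644 / 950.1800 = -0.427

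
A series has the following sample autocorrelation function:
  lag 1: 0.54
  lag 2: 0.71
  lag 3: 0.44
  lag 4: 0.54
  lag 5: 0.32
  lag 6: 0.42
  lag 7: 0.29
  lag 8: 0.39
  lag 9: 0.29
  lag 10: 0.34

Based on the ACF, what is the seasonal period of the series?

The largest autocorrelation is r_2 = 0.71; the remaining lags stay at or below 0.54.
The dominant spike at lag 2 indicates a seasonal period of 2.

2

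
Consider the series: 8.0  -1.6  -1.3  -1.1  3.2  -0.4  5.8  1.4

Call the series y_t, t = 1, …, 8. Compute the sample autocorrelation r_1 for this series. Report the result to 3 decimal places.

-0.213

Mean ȳ = (8.0 − 1.6 − 1.3 − 1.1 + 3.2 − 0.4 + 5.8 + 1.4)/8 = 1.7500
Deviations from mean: 6.2500, -3.3500, -3.0500, -2.8500, 1.4500, -2.1500, 4.0500, -0.3500
Σ(y_t−ȳ)(y_{t+1}−ȳ) = (-20.9375) + (10.2175) + (8.6925) + (-4.1325) + (-3.1175) + (-8.7075) + (-1.4175) = -19.4025
Denominator Σ(y_t−ȳ)² = 90.9600
r_1 = -19.4025 / 90.9600 = -0.213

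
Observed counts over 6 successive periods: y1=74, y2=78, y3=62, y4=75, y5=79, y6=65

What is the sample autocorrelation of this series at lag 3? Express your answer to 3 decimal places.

0.478

Mean ȳ = (74 + 78 + 62 + 75 + 79 + 65)/6 = 72.1667
Deviations from mean: 1.8333, 5.8333, -10.1667, 2.8333, 6.8333, -7.1667
Σ(y_t−ȳ)(y_{t+3}−ȳ) = (5.1944) + (39.8611) + (72.8611) = 117.9167
Denominator Σ(y_t−ȳ)² = 246.8333
r_3 = 117.9167 / 246.8333 = 0.478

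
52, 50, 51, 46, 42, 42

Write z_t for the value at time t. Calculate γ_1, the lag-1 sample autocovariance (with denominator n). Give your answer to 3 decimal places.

8.801

Mean z̄ = (52 + 50 + 51 + 46 + 42 + 42)/6 = 47.1667
Deviations: 4.8333, 2.8333, 3.8333, -1.1667, -5.1667, -5.1667
Σ_{t=1}^{5}(z_t−z̄)(z_{t+1}−z̄) = 52.8056
γ_1 = 52.8056 / 6 = 8.801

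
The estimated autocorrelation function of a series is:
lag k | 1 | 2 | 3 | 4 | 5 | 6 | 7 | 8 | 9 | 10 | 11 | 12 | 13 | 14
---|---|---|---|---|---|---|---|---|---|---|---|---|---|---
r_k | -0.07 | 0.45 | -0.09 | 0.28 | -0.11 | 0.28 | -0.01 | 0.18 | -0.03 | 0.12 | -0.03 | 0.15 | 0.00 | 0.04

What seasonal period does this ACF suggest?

The largest autocorrelation is r_2 = 0.45, with weaker echoes at lags 4 (0.28), 6 (0.28), 8 (0.18) and 12 (0.15); the remaining lags stay at or below 0.12.
The dominant spike at lag 2 indicates a seasonal period of 2.

2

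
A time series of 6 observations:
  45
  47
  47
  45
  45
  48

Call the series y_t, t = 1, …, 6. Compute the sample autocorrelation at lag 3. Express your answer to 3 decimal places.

Mean ȳ = (45 + 47 + 47 + 45 + 45 + 48)/6 = 46.1667
Σ(y_t−ȳ)(y_{t+3}−ȳ) = (1.3611) + (-0.9722) + (1.5278) = 1.9167
Denominator Σ(y_t−ȳ)² = 8.8333
r_3 = 1.9167 / 8.8333 = 0.217

0.217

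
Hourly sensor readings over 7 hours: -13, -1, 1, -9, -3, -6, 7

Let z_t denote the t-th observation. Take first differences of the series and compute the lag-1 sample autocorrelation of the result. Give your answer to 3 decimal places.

-0.272

First differences Δz: 12, 2, -10, 6, -3, 13
Mean of differences = 3.3333
Numerator Σ(Δz_t−Δz̄)(Δz_{t+1}−Δz̄) = -107.4444
Denominator Σ(Δz_t−Δz̄)² = 395.3333
r_1(Δz) = -107.4444 / 395.3333 = -0.272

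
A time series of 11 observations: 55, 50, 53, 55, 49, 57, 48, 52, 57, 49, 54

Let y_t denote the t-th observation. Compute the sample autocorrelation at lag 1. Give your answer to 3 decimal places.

-0.673

Mean ȳ = (55 + 50 + 53 + 55 + 49 + 57 + 48 + 52 + 57 + 49 + 54)/11 = 52.6364
Numerator Σ_{t=1}^{10}(y_t−ȳ)(y_{t+1}−ȳ) = -71.6777
Denominator Σ(y_t−ȳ)² = 106.5455
r_1 = -71.6777 / 106.5455 = -0.673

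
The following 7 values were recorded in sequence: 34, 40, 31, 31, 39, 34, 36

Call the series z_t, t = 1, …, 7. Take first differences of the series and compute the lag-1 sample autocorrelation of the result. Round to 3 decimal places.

-0.488

First differences Δz: 6, -9, 0, 8, -5, 2
Mean of differences = 0.3333
Numerator Σ(Δz_t−Δz̄)(Δz_{t+1}−Δz̄) = -102.1111
Denominator Σ(Δz_t−Δz̄)² = 209.3333
r_1(Δz) = -102.1111 / 209.3333 = -0.488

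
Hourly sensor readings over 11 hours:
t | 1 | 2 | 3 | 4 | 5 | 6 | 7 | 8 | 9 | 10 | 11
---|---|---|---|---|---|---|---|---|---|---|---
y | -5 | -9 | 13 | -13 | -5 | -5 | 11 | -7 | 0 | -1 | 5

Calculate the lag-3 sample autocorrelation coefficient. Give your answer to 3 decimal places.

Mean ȳ = (-5 − 9 + 13 − 13 − 5 − 5 + 11 − 7 + 0 − 1 + 5)/11 = -1.4545
Numerator Σ_{t=1}^{8}(y_t−ȳ)(y_{t+3}−ȳ) = -142.9835
Denominator Σ(y_t−ȳ)² = 666.7273
r_3 = -142.9835 / 666.7273 = -0.214

-0.214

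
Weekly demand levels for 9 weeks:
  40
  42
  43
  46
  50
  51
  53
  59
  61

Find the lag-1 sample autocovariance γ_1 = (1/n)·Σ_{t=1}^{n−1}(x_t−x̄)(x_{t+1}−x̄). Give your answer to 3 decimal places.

32.151

Mean x̄ = (40 + 42 + 43 + 46 + 50 + 51 + 53 + 59 + 61)/9 = 49.4444
Σ_{t=1}^{8}(x_t−x̄)(x_{t+1}−x̄) = 289.3580
γ_1 = 289.3580 / 9 = 32.151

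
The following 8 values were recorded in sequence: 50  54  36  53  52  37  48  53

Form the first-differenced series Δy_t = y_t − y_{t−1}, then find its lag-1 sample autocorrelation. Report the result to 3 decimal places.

-0.488

First differences Δy: 4, -18, 17, -1, -15, 11, 5
Mean of differences = 0.4286
Numerator Σ(Δy_t−Δȳ)(Δy_{t+1}−Δȳ) = -487.6122
Denominator Σ(Δy_t−Δȳ)² = 999.7143
r_1(Δy) = -487.6122 / 999.7143 = -0.488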